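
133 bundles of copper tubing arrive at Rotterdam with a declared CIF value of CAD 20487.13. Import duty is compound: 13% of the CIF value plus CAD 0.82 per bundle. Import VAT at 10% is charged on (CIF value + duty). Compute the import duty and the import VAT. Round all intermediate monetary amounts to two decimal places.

Import duty: CAD 2772.39; import VAT: CAD 2325.95

Ad valorem component: 20487.13 × 13% = 2663.33
Specific component: 133 × 0.82 = 109.06
Import duty = 2663.33 + 109.06 = 2772.39
VAT base = CIF + duty = 20487.13 + 2772.39 = 23259.52
Import VAT = 23259.52 × 10% = 2325.95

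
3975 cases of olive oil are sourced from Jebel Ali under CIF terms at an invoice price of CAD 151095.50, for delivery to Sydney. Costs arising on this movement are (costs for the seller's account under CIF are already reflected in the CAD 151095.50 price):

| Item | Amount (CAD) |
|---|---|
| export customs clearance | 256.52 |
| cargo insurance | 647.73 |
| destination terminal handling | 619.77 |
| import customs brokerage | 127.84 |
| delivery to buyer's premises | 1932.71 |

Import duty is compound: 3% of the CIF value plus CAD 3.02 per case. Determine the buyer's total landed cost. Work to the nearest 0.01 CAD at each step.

CIF: the seller pays costs through ocean freight and marine insurance to the destination port.
Already in the invoice (seller's account under CIF): export clearance, insurance — exclude.
The CIF price already equals the CIF value: 151095.50
Ad valorem component: 151095.50 × 3% = 4532.87
Specific component: 3975 × 3.02 = 12004.50
Import duty = 4532.87 + 12004.50 = 16537.37
Buyer bears: destination terminal 619.77 + brokerage 127.84 + delivery 1932.71 + duty 16537.37 = 19217.69
Landed cost = invoice 151095.50 + 19217.69 = 170313.19

Total landed cost: CAD 170313.19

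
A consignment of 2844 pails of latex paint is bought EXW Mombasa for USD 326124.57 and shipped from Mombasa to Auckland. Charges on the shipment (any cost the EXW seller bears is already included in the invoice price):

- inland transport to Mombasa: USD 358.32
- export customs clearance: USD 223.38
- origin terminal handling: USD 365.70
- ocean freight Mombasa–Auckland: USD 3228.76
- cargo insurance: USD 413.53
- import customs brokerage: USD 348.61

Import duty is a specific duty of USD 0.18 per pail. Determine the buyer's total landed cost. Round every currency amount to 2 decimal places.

Total landed cost: USD 331574.79

EXW: the seller makes goods available at their premises; the buyer bears all onward costs.
CIF value = EXW price + inland to port + export clearance + origin terminal + freight + insurance = 326124.57 + 358.32 + 223.38 + 365.70 + 3228.76 + 413.53 = 330714.26
Import duty = 2844 × 0.18 = 511.92
Buyer bears: inland to port 358.32 + export clearance 223.38 + origin terminal 365.70 + freight 3228.76 + insurance 413.53 + brokerage 348.61 + duty 511.92 = 5450.22
Landed cost = invoice 326124.57 + 5450.22 = 331574.79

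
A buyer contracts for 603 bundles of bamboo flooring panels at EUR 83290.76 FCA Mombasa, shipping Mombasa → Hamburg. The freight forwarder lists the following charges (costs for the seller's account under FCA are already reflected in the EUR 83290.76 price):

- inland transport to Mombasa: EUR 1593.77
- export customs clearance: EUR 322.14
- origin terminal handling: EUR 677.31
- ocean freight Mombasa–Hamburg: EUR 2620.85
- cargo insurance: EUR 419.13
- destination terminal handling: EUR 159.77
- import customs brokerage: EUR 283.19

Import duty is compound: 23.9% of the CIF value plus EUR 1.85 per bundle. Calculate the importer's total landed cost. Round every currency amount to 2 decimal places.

Total landed cost: EUR 109361.48

FCA: the seller delivers export-cleared goods to the carrier; the buyer bears costs from that point.
Already in the invoice (seller's account under FCA): inland to port, export clearance — exclude.
CIF value = FCA price + origin terminal + freight + insurance = 83290.76 + 677.31 + 2620.85 + 419.13 = 87008.05
Ad valorem component: 87008.05 × 23.9% = 20794.92
Specific component: 603 × 1.85 = 1115.55
Import duty = 20794.92 + 1115.55 = 21910.47
Buyer bears: origin terminal 677.31 + freight 2620.85 + insurance 419.13 + destination terminal 159.77 + brokerage 283.19 + duty 21910.47 = 26070.72
Landed cost = invoice 83290.76 + 26070.72 = 109361.48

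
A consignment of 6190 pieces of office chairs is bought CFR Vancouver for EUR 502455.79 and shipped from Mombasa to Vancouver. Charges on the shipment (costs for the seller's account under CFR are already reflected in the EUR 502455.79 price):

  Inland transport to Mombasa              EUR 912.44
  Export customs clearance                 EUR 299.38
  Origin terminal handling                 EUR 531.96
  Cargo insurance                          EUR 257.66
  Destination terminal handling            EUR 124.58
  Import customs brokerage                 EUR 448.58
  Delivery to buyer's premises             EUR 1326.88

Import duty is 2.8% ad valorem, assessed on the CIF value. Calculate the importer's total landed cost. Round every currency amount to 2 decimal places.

CFR: the seller pays costs through ocean freight to the destination port, but not insurance.
Already in the invoice (seller's account under CFR): inland to port, export clearance, origin terminal — exclude.
CIF value = CFR price + insurance = 502455.79 + 257.66 = 502713.45
Import duty = 502713.45 × 2.8% = 14075.98
Buyer bears: insurance 257.66 + destination terminal 124.58 + brokerage 448.58 + delivery 1326.88 + duty 14075.98 = 16233.68
Landed cost = invoice 502455.79 + 16233.68 = 518689.47

Total landed cost: EUR 518689.47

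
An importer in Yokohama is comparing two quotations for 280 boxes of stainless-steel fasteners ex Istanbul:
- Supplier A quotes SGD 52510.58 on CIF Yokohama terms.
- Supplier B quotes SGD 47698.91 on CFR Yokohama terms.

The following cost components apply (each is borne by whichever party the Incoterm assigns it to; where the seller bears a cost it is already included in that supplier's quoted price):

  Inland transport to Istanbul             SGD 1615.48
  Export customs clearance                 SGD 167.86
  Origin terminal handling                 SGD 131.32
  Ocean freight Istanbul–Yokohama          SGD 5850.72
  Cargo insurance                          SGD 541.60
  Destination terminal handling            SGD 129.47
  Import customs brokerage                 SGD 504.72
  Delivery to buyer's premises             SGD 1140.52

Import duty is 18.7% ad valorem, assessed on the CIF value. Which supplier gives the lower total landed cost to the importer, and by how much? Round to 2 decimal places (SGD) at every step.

Supplier A (CIF):
The CIF price already equals the CIF value: 52510.58
Import duty = 52510.58 × 18.7% = 9819.48
Buyer bears (A): 129.47 + 504.72 + 1140.52 = 1774.71
Landed cost (A) = invoice 52510.58 + 1774.71 + duty 9819.48 = 64104.77
Supplier B (CFR):
CIF value = CFR price + insurance = 47698.91 + 541.60 = 48240.51
Import duty = 48240.51 × 18.7% = 9020.98
Buyer bears (B): 541.60 + 129.47 + 504.72 + 1140.52 = 2316.31
Landed cost (B) = invoice 47698.91 + 2316.31 + duty 9020.98 = 59036.20
Difference = |64104.77 − 59036.20| = 5068.57

Supplier B is cheaper by SGD 5068.57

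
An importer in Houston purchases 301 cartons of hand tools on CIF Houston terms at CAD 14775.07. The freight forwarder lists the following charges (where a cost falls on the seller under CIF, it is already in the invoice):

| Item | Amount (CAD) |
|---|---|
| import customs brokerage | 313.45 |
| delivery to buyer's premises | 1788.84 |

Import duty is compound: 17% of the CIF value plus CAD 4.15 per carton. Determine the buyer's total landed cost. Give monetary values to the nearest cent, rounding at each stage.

Total landed cost: CAD 20638.27

CIF: the seller pays costs through ocean freight and marine insurance to the destination port.
The CIF price already equals the CIF value: 14775.07
Ad valorem component: 14775.07 × 17% = 2511.76
Specific component: 301 × 4.15 = 1249.15
Import duty = 2511.76 + 1249.15 = 3760.91
Buyer bears: brokerage 313.45 + delivery 1788.84 + duty 3760.91 = 5863.20
Landed cost = invoice 14775.07 + 5863.20 = 20638.27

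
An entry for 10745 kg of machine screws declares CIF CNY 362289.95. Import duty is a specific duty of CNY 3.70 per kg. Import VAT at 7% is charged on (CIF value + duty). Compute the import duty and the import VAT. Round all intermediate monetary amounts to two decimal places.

Import duty = 10745 × 3.70 = 39756.50
VAT base = CIF + duty = 362289.95 + 39756.50 = 402046.45
Import VAT = 402046.45 × 7% = 28143.25

Import duty: CNY 39756.50; import VAT: CNY 28143.25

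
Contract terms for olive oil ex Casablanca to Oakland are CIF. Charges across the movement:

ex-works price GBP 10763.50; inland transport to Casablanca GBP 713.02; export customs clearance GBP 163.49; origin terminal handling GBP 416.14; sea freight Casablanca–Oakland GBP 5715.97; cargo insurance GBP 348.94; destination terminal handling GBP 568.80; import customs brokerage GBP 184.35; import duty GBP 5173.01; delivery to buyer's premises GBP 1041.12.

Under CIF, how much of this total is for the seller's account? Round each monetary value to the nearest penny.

Seller's account: GBP 18121.06

CIF: the seller pays costs through ocean freight and marine insurance to the destination port.
Seller's account: goods 10763.50 + inland to port 713.02 + export clearance 163.49 + origin terminal 416.14 + freight 5715.97 + insurance 348.94 = 18121.06
Buyer's account: destination terminal 568.80 + brokerage 184.35 + duty 5173.01 + delivery 1041.12 = 6967.28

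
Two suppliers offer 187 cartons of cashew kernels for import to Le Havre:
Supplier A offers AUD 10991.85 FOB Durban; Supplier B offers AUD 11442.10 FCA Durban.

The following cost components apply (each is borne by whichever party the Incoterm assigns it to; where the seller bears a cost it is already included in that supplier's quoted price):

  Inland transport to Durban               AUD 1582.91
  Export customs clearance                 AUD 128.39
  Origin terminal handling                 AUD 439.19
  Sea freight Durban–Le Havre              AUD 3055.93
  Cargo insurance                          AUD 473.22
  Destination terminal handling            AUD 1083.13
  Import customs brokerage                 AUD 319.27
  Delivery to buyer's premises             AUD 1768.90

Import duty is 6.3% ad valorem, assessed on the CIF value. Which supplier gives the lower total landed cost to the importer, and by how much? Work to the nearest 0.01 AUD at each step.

Supplier A (FOB):
CIF value = FOB price + freight + insurance = 10991.85 + 3055.93 + 473.22 = 14521.00
Import duty = 14521.00 × 6.3% = 914.82
Buyer bears (A): 3055.93 + 473.22 + 1083.13 + 319.27 + 1768.90 = 6700.45
Landed cost (A) = invoice 10991.85 + 6700.45 + duty 914.82 = 18607.12
Supplier B (FCA):
CIF value = FCA price + origin terminal + freight + insurance = 11442.10 + 439.19 + 3055.93 + 473.22 = 15410.44
Import duty = 15410.44 × 6.3% = 970.86
Buyer bears (B): 439.19 + 3055.93 + 473.22 + 1083.13 + 319.27 + 1768.90 = 7139.64
Landed cost (B) = invoice 11442.10 + 7139.64 + duty 970.86 = 19552.60
Difference = |18607.12 − 19552.60| = 945.48

Supplier A is cheaper by AUD 945.48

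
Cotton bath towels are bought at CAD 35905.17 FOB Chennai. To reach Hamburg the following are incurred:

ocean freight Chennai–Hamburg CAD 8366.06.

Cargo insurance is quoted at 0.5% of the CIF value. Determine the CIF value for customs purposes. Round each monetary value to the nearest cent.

Let C be the CIF value. C = FOB price + freight + 0.5% × C
C − 0.5% × C = 35905.17 + 8366.06
0.995 × C = 44271.23
C = 44271.23 / 0.995 = 44493.70
Insurance premium = 0.5% × 44493.70 = 222.47

CIF value: CAD 44493.70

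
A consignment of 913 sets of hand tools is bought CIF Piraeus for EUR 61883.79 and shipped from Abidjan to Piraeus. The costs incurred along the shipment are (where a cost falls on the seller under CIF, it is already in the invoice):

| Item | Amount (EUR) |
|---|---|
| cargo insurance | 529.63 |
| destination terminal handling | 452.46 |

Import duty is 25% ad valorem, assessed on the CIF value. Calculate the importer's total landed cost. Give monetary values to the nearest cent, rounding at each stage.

Total landed cost: EUR 77807.20

CIF: the seller pays costs through ocean freight and marine insurance to the destination port.
Already in the invoice (seller's account under CIF): insurance — exclude.
The CIF price already equals the CIF value: 61883.79
Import duty = 61883.79 × 25% = 15470.95
Buyer bears: destination terminal 452.46 + duty 15470.95 = 15923.41
Landed cost = invoice 61883.79 + 15923.41 = 77807.20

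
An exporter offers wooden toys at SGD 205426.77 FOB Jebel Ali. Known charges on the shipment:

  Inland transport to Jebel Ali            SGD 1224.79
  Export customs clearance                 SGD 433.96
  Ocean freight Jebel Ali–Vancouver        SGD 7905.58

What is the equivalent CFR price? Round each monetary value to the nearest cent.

CFR price: SGD 213332.35

Not relevant to the conversion: export clearance, inland to port — on the seller under both FOB and CFR; already in the FOB price and stays in the CFR price.
From FOB to CFR, the seller additionally bears: freight.
CFR price = 205426.77 + 7905.58 = 213332.35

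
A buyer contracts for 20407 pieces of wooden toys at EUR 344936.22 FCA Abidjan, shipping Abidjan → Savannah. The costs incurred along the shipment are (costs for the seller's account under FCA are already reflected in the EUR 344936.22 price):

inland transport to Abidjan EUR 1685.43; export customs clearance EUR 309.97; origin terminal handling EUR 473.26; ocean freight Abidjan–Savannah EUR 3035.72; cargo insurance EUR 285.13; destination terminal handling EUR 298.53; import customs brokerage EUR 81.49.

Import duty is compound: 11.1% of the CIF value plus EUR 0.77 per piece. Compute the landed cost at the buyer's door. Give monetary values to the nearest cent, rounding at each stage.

Total landed cost: EUR 403532.81

FCA: the seller delivers export-cleared goods to the carrier; the buyer bears costs from that point.
Already in the invoice (seller's account under FCA): inland to port, export clearance — exclude.
CIF value = FCA price + origin terminal + freight + insurance = 344936.22 + 473.26 + 3035.72 + 285.13 = 348730.33
Ad valorem component: 348730.33 × 11.1% = 38709.07
Specific component: 20407 × 0.77 = 15713.39
Import duty = 38709.07 + 15713.39 = 54422.46
Buyer bears: origin terminal 473.26 + freight 3035.72 + insurance 285.13 + destination terminal 298.53 + brokerage 81.49 + duty 54422.46 = 58596.59
Landed cost = invoice 344936.22 + 58596.59 = 403532.81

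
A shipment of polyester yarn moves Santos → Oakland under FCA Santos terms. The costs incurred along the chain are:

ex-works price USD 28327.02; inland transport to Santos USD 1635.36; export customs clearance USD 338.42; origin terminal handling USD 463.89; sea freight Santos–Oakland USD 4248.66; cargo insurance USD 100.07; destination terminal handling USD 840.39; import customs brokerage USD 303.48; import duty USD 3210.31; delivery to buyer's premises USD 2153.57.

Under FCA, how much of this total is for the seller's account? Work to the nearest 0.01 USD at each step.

Seller's account: USD 30300.80

FCA: the seller delivers export-cleared goods to the carrier; the buyer bears costs from that point.
Seller's account: goods 28327.02 + inland to port 1635.36 + export clearance 338.42 = 30300.80
Buyer's account: origin terminal 463.89 + freight 4248.66 + insurance 100.07 + destination terminal 840.39 + brokerage 303.48 + duty 3210.31 + delivery 2153.57 = 11320.37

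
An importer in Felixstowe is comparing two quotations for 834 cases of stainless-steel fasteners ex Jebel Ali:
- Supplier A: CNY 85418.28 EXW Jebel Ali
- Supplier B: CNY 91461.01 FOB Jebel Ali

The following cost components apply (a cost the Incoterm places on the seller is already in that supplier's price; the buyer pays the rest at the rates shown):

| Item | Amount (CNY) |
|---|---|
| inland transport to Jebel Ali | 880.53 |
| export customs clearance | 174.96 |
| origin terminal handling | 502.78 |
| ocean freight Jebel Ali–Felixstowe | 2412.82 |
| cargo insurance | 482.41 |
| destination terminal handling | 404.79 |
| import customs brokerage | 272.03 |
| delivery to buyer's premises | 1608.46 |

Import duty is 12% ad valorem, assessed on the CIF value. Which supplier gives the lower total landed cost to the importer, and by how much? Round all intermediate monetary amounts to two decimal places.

Supplier A (EXW):
CIF value = EXW price + inland to port + export clearance + origin terminal + freight + insurance = 85418.28 + 880.53 + 174.96 + 502.78 + 2412.82 + 482.41 = 89871.78
Import duty = 89871.78 × 12% = 10784.61
Buyer bears (A): 880.53 + 174.96 + 502.78 + 2412.82 + 482.41 + 404.79 + 272.03 + 1608.46 = 6738.78
Landed cost (A) = invoice 85418.28 + 6738.78 + duty 10784.61 = 102941.67
Supplier B (FOB):
CIF value = FOB price + freight + insurance = 91461.01 + 2412.82 + 482.41 = 94356.24
Import duty = 94356.24 × 12% = 11322.75
Buyer bears (B): 2412.82 + 482.41 + 404.79 + 272.03 + 1608.46 = 5180.51
Landed cost (B) = invoice 91461.01 + 5180.51 + duty 11322.75 = 107964.27
Difference = |102941.67 − 107964.27| = 5022.60

Supplier A is cheaper by CNY 5022.60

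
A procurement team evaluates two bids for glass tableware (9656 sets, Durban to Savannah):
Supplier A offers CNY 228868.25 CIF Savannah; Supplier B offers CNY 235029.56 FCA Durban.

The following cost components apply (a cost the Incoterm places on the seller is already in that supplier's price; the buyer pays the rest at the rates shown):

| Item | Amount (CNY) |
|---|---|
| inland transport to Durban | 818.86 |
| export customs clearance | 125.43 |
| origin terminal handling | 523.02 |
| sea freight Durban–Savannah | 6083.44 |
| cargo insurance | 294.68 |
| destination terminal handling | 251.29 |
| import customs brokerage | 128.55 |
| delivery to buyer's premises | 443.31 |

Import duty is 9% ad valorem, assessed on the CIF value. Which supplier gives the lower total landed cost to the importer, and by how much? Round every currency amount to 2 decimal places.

Supplier A (CIF):
The CIF price already equals the CIF value: 228868.25
Import duty = 228868.25 × 9% = 20598.14
Buyer bears (A): 251.29 + 128.55 + 443.31 = 823.15
Landed cost (A) = invoice 228868.25 + 823.15 + duty 20598.14 = 250289.54
Supplier B (FCA):
CIF value = FCA price + origin terminal + freight + insurance = 235029.56 + 523.02 + 6083.44 + 294.68 = 241930.70
Import duty = 241930.70 × 9% = 21773.76
Buyer bears (B): 523.02 + 6083.44 + 294.68 + 251.29 + 128.55 + 443.31 = 7724.29
Landed cost (B) = invoice 235029.56 + 7724.29 + duty 21773.76 = 264527.61
Difference = |250289.54 − 264527.61| = 14238.07

Supplier A is cheaper by CNY 14238.07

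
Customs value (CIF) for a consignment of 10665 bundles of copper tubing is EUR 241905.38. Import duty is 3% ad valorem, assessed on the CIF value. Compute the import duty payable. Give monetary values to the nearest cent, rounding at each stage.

Import duty = 241905.38 × 3% = 7257.16

Import duty: EUR 7257.16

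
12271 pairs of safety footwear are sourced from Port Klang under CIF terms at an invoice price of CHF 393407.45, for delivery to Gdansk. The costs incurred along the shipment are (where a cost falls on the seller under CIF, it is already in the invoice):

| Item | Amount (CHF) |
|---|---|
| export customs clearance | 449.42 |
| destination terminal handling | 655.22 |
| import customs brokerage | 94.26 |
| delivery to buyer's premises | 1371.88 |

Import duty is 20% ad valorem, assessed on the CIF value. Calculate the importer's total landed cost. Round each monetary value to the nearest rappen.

Total landed cost: CHF 474210.30

CIF: the seller pays costs through ocean freight and marine insurance to the destination port.
Already in the invoice (seller's account under CIF): export clearance — exclude.
The CIF price already equals the CIF value: 393407.45
Import duty = 393407.45 × 20% = 78681.49
Buyer bears: destination terminal 655.22 + brokerage 94.26 + delivery 1371.88 + duty 78681.49 = 80802.85
Landed cost = invoice 393407.45 + 80802.85 = 474210.30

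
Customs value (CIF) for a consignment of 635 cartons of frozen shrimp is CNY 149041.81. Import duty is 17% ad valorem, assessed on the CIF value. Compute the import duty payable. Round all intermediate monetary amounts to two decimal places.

Import duty = 149041.81 × 17% = 25337.11

Import duty: CNY 25337.11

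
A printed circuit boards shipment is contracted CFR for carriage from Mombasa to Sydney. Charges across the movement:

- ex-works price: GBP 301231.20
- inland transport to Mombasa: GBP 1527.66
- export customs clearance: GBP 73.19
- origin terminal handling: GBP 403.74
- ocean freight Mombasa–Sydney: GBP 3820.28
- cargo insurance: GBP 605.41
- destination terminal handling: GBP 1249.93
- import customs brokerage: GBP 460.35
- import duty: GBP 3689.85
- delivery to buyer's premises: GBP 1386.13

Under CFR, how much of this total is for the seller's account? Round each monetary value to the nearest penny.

CFR: the seller pays costs through ocean freight to the destination port, but not insurance.
Seller's account: goods 301231.20 + inland to port 1527.66 + export clearance 73.19 + origin terminal 403.74 + freight 3820.28 = 307056.07
Buyer's account: insurance 605.41 + destination terminal 1249.93 + brokerage 460.35 + duty 3689.85 + delivery 1386.13 = 7391.67

Seller's account: GBP 307056.07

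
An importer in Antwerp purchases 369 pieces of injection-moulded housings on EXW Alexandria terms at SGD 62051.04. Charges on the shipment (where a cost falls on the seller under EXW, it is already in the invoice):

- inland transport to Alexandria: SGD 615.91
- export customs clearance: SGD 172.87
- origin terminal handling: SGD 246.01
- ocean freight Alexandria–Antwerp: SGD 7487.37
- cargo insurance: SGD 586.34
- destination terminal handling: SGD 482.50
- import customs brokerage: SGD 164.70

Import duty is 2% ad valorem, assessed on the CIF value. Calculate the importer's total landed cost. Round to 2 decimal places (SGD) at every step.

EXW: the seller makes goods available at their premises; the buyer bears all onward costs.
CIF value = EXW price + inland to port + export clearance + origin terminal + freight + insurance = 62051.04 + 615.91 + 172.87 + 246.01 + 7487.37 + 586.34 = 71159.54
Import duty = 71159.54 × 2% = 1423.19
Buyer bears: inland to port 615.91 + export clearance 172.87 + origin terminal 246.01 + freight 7487.37 + insurance 586.34 + destination terminal 482.50 + brokerage 164.70 + duty 1423.19 = 11178.89
Landed cost = invoice 62051.04 + 11178.89 = 73229.93

Total landed cost: SGD 73229.93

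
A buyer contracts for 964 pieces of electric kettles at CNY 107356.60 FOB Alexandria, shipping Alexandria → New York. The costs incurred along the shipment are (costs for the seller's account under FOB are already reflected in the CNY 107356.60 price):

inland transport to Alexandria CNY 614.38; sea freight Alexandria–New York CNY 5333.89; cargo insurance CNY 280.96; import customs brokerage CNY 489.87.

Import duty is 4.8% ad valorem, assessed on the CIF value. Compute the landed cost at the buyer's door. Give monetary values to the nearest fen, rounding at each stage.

Total landed cost: CNY 118883.95

FOB: the seller bears costs until goods are on board at the origin port; the buyer bears freight, insurance and all costs thereafter.
Already in the invoice (seller's account under FOB): inland to port — exclude.
CIF value = FOB price + freight + insurance = 107356.60 + 5333.89 + 280.96 = 112971.45
Import duty = 112971.45 × 4.8% = 5422.63
Buyer bears: freight 5333.89 + insurance 280.96 + brokerage 489.87 + duty 5422.63 = 11527.35
Landed cost = invoice 107356.60 + 11527.35 = 118883.95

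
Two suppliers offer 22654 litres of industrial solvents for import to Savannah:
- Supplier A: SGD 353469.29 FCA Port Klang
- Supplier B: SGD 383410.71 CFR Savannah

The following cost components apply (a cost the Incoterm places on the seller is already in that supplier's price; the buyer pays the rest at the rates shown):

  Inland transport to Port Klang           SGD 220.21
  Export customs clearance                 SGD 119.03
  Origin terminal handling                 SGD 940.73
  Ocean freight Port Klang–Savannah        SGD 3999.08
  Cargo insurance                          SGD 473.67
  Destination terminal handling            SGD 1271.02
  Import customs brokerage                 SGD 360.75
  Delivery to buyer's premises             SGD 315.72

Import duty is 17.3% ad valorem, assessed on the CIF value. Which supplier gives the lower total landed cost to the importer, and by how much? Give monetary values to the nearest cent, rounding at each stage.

Supplier A (FCA):
CIF value = FCA price + origin terminal + freight + insurance = 353469.29 + 940.73 + 3999.08 + 473.67 = 358882.77
Import duty = 358882.77 × 17.3% = 62086.72
Buyer bears (A): 940.73 + 3999.08 + 473.67 + 1271.02 + 360.75 + 315.72 = 7360.97
Landed cost (A) = invoice 353469.29 + 7360.97 + duty 62086.72 = 422916.98
Supplier B (CFR):
CIF value = CFR price + insurance = 383410.71 + 473.67 = 383884.38
Import duty = 383884.38 × 17.3% = 66412.00
Buyer bears (B): 473.67 + 1271.02 + 360.75 + 315.72 = 2421.16
Landed cost (B) = invoice 383410.71 + 2421.16 + duty 66412.00 = 452243.87
Difference = |422916.98 − 452243.87| = 29326.89

Supplier A is cheaper by SGD 29326.89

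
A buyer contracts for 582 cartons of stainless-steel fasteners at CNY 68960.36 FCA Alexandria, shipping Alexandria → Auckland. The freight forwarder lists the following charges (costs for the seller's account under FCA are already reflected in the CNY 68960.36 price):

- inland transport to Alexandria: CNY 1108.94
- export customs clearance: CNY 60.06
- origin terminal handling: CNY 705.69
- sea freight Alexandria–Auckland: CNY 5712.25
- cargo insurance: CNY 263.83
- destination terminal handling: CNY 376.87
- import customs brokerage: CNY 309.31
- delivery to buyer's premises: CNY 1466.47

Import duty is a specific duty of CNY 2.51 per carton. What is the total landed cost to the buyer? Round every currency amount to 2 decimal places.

FCA: the seller delivers export-cleared goods to the carrier; the buyer bears costs from that point.
Already in the invoice (seller's account under FCA): inland to port, export clearance — exclude.
CIF value = FCA price + origin terminal + freight + insurance = 68960.36 + 705.69 + 5712.25 + 263.83 = 75642.13
Import duty = 582 × 2.51 = 1460.82
Buyer bears: origin terminal 705.69 + freight 5712.25 + insurance 263.83 + destination terminal 376.87 + brokerage 309.31 + delivery 1466.47 + duty 1460.82 = 10295.24
Landed cost = invoice 68960.36 + 10295.24 = 79255.60

Total landed cost: CNY 79255.60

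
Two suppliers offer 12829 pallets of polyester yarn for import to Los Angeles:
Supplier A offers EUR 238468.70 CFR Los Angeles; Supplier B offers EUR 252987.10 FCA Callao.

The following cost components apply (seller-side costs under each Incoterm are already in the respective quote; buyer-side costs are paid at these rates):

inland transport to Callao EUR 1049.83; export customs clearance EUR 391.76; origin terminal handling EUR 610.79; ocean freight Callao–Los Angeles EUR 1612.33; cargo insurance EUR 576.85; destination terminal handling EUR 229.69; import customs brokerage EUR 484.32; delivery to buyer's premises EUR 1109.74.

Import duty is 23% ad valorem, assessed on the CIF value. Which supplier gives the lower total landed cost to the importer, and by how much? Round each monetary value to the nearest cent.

Supplier A is cheaper by EUR 20592.07

Supplier A (CFR):
CIF value = CFR price + insurance = 238468.70 + 576.85 = 239045.55
Import duty = 239045.55 × 23% = 54980.48
Buyer bears (A): 576.85 + 229.69 + 484.32 + 1109.74 = 2400.60
Landed cost (A) = invoice 238468.70 + 2400.60 + duty 54980.48 = 295849.78
Supplier B (FCA):
CIF value = FCA price + origin terminal + freight + insurance = 252987.10 + 610.79 + 1612.33 + 576.85 = 255787.07
Import duty = 255787.07 × 23% = 58831.03
Buyer bears (B): 610.79 + 1612.33 + 576.85 + 229.69 + 484.32 + 1109.74 = 4623.72
Landed cost (B) = invoice 252987.10 + 4623.72 + duty 58831.03 = 316441.85
Difference = |295849.78 − 316441.85| = 20592.07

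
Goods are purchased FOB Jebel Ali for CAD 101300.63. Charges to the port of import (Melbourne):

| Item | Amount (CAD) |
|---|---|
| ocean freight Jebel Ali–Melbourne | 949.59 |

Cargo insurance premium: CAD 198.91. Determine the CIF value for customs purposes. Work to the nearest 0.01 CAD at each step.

CIF value: CAD 102449.13

CIF = FOB price + freight + insurance
CIF = 101300.63 + 949.59 + 198.91 = 102449.13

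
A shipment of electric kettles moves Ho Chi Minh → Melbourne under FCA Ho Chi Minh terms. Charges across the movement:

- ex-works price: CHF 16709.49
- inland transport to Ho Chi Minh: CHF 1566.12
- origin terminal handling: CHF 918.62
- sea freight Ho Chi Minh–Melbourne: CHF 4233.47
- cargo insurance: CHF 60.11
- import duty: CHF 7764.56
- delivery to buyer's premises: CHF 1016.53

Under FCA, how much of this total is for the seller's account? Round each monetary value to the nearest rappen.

FCA: the seller delivers export-cleared goods to the carrier; the buyer bears costs from that point.
Seller's account: goods 16709.49 + inland to port 1566.12 = 18275.61
Buyer's account: origin terminal 918.62 + freight 4233.47 + insurance 60.11 + duty 7764.56 + delivery 1016.53 = 13993.29

Seller's account: CHF 18275.61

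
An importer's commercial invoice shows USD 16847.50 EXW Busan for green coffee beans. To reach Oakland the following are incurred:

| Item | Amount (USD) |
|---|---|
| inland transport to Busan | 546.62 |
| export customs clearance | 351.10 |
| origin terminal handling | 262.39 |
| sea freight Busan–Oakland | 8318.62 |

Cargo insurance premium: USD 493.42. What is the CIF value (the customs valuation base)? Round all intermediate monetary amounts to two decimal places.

CIF value: USD 26819.65

CIF = EXW price + pre-shipment costs + freight + insurance
CIF = 16847.50 + 546.62 + 351.10 + 262.39 + 8318.62 + 493.42 = 26819.65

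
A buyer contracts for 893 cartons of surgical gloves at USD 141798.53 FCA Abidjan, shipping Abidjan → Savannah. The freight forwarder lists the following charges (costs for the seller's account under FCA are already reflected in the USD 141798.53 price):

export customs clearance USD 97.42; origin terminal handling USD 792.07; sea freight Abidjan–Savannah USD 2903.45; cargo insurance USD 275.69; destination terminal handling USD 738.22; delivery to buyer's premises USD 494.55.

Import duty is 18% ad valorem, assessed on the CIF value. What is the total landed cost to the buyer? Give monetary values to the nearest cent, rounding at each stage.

Total landed cost: USD 173241.06

FCA: the seller delivers export-cleared goods to the carrier; the buyer bears costs from that point.
Already in the invoice (seller's account under FCA): export clearance — exclude.
CIF value = FCA price + origin terminal + freight + insurance = 141798.53 + 792.07 + 2903.45 + 275.69 = 145769.74
Import duty = 145769.74 × 18% = 26238.55
Buyer bears: origin terminal 792.07 + freight 2903.45 + insurance 275.69 + destination terminal 738.22 + delivery 494.55 + duty 26238.55 = 31442.53
Landed cost = invoice 141798.53 + 31442.53 = 173241.06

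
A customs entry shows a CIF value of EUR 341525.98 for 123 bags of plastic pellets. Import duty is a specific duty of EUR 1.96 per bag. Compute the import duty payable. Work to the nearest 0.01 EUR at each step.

Import duty: EUR 241.08

Import duty = 123 × 1.96 = 241.08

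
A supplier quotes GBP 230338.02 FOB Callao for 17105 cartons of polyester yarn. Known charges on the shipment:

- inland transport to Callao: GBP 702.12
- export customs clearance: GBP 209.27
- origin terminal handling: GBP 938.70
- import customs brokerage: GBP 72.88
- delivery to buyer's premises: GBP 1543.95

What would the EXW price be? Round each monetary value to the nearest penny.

EXW price: GBP 228487.93

Not relevant to the conversion: brokerage, delivery — on the buyer under both terms; not part of either seller's price.
From FOB to EXW, the seller no longer bears: inland to port, export clearance, origin terminal.
EXW price = 230338.02 − 702.12 − 209.27 − 938.70 = 228487.93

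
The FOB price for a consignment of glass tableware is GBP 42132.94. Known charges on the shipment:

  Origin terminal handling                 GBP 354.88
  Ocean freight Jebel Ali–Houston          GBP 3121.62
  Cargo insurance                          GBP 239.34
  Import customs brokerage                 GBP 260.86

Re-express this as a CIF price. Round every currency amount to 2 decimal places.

CIF price: GBP 45493.90

Not relevant to the conversion: origin terminal — on the seller under both FOB and CIF; already in the FOB price and stays in the CIF price. brokerage — on the buyer under both terms; not part of either seller's price.
From FOB to CIF, the seller additionally bears: freight, insurance.
CIF price = 42132.94 + 3121.62 + 239.34 = 45493.90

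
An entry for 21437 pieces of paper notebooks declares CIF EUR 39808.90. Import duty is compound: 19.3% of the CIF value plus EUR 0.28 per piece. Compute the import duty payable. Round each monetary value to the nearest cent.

Ad valorem component: 39808.90 × 19.3% = 7683.12
Specific component: 21437 × 0.28 = 6002.36
Import duty = 7683.12 + 6002.36 = 13685.48

Import duty: EUR 13685.48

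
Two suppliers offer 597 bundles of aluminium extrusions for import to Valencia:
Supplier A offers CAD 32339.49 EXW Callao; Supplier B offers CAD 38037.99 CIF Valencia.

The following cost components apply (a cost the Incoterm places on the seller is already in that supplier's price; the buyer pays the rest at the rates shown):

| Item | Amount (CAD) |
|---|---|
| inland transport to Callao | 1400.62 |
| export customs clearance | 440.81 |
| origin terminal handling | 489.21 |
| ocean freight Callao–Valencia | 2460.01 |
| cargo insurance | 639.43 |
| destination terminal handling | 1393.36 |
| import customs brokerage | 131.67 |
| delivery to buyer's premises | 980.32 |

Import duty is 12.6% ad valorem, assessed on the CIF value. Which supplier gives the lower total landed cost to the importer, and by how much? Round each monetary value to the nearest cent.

Supplier A (EXW):
CIF value = EXW price + inland to port + export clearance + origin terminal + freight + insurance = 32339.49 + 1400.62 + 440.81 + 489.21 + 2460.01 + 639.43 = 37769.57
Import duty = 37769.57 × 12.6% = 4758.97
Buyer bears (A): 1400.62 + 440.81 + 489.21 + 2460.01 + 639.43 + 1393.36 + 131.67 + 980.32 = 7935.43
Landed cost (A) = invoice 32339.49 + 7935.43 + duty 4758.97 = 45033.89
Supplier B (CIF):
The CIF price already equals the CIF value: 38037.99
Import duty = 38037.99 × 12.6% = 4792.79
Buyer bears (B): 1393.36 + 131.67 + 980.32 = 2505.35
Landed cost (B) = invoice 38037.99 + 2505.35 + duty 4792.79 = 45336.13
Difference = |45033.89 − 45336.13| = 302.24

Supplier A is cheaper by CAD 302.24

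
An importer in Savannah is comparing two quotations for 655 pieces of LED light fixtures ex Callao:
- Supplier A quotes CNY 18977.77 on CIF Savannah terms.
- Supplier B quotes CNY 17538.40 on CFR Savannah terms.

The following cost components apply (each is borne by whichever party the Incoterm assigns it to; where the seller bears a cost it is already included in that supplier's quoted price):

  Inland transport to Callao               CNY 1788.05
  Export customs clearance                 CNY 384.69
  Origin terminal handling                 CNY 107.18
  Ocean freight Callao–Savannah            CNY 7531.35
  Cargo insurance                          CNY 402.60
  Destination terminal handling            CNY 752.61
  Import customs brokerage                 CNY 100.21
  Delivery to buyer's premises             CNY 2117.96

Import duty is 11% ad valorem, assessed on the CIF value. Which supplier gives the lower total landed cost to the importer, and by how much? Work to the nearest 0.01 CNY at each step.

Supplier B is cheaper by CNY 1150.81

Supplier A (CIF):
The CIF price already equals the CIF value: 18977.77
Import duty = 18977.77 × 11% = 2087.55
Buyer bears (A): 752.61 + 100.21 + 2117.96 = 2970.78
Landed cost (A) = invoice 18977.77 + 2970.78 + duty 2087.55 = 24036.10
Supplier B (CFR):
CIF value = CFR price + insurance = 17538.40 + 402.60 = 17941.00
Import duty = 17941.00 × 11% = 1973.51
Buyer bears (B): 402.60 + 752.61 + 100.21 + 2117.96 = 3373.38
Landed cost (B) = invoice 17538.40 + 3373.38 + duty 1973.51 = 22885.29
Difference = |24036.10 − 22885.29| = 1150.81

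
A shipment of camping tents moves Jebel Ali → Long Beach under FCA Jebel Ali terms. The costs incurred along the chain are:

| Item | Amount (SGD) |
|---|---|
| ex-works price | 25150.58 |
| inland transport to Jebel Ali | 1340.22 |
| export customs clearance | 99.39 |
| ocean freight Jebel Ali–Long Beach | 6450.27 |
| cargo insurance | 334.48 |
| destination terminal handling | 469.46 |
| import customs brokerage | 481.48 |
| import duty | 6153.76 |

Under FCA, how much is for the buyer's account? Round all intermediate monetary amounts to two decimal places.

FCA: the seller delivers export-cleared goods to the carrier; the buyer bears costs from that point.
Seller's account: goods 25150.58 + inland to port 1340.22 + export clearance 99.39 = 26590.19
Buyer's account: freight 6450.27 + insurance 334.48 + destination terminal 469.46 + brokerage 481.48 + duty 6153.76 = 13889.45

Buyer's account: SGD 13889.45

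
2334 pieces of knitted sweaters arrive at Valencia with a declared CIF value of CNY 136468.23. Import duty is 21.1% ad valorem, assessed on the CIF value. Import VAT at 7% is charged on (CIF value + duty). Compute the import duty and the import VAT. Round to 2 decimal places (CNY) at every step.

Import duty = 136468.23 × 21.1% = 28794.80
VAT base = CIF + duty = 136468.23 + 28794.80 = 165263.03
Import VAT = 165263.03 × 7% = 11568.41

Import duty: CNY 28794.80; import VAT: CNY 11568.41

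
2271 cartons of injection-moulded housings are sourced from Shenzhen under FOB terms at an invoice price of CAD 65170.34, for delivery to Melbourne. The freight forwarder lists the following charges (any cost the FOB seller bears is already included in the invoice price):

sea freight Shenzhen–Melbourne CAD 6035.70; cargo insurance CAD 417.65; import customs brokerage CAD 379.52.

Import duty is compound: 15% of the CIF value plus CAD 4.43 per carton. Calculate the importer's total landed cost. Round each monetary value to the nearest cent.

Total landed cost: CAD 92807.29

FOB: the seller bears costs until goods are on board at the origin port; the buyer bears freight, insurance and all costs thereafter.
CIF value = FOB price + freight + insurance = 65170.34 + 6035.70 + 417.65 = 71623.69
Ad valorem component: 71623.69 × 15% = 10743.55
Specific component: 2271 × 4.43 = 10060.53
Import duty = 10743.55 + 10060.53 = 20804.08
Buyer bears: freight 6035.70 + insurance 417.65 + brokerage 379.52 + duty 20804.08 = 27636.95
Landed cost = invoice 65170.34 + 27636.95 = 92807.29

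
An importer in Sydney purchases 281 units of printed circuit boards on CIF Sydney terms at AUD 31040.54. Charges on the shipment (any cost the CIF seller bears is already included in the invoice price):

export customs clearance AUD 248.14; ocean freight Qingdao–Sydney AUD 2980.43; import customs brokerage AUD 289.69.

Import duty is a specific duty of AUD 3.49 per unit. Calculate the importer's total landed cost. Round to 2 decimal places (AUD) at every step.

Total landed cost: AUD 32310.92

CIF: the seller pays costs through ocean freight and marine insurance to the destination port.
Already in the invoice (seller's account under CIF): export clearance, freight — exclude.
The CIF price already equals the CIF value: 31040.54
Import duty = 281 × 3.49 = 980.69
Buyer bears: brokerage 289.69 + duty 980.69 = 1270.38
Landed cost = invoice 31040.54 + 1270.38 = 32310.92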